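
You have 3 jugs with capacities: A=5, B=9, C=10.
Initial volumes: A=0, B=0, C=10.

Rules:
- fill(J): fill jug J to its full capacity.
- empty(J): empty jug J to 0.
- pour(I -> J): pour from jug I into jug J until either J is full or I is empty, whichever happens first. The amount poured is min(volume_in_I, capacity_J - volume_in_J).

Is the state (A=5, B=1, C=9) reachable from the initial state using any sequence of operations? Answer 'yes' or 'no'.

BFS from (A=0, B=0, C=10):
  1. pour(C -> B) -> (A=0 B=9 C=1)
  2. pour(C -> A) -> (A=1 B=9 C=0)
  3. pour(B -> C) -> (A=1 B=0 C=9)
  4. pour(A -> B) -> (A=0 B=1 C=9)
  5. fill(A) -> (A=5 B=1 C=9)
Target reached → yes.

Answer: yes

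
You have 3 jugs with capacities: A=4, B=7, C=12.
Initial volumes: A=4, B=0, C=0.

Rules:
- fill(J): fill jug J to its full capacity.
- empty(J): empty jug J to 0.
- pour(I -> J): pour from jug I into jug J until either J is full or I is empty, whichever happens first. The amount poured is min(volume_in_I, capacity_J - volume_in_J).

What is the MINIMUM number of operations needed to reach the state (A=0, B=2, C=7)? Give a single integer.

Answer: 7

Derivation:
BFS from (A=4, B=0, C=0). One shortest path:
  1. fill(C) -> (A=4 B=0 C=12)
  2. pour(C -> B) -> (A=4 B=7 C=5)
  3. empty(B) -> (A=4 B=0 C=5)
  4. pour(C -> B) -> (A=4 B=5 C=0)
  5. pour(A -> B) -> (A=2 B=7 C=0)
  6. pour(B -> C) -> (A=2 B=0 C=7)
  7. pour(A -> B) -> (A=0 B=2 C=7)
Reached target in 7 moves.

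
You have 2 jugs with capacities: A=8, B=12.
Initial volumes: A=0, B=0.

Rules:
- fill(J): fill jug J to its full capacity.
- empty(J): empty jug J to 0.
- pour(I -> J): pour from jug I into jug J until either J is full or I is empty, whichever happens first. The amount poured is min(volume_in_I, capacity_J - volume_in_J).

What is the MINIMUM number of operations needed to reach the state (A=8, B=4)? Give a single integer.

BFS from (A=0, B=0). One shortest path:
  1. fill(B) -> (A=0 B=12)
  2. pour(B -> A) -> (A=8 B=4)
Reached target in 2 moves.

Answer: 2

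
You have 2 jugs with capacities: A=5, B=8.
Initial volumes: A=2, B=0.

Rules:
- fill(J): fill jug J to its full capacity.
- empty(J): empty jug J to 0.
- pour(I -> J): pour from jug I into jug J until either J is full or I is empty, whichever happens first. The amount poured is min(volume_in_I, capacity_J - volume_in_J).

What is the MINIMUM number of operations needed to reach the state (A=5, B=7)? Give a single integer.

Answer: 4

Derivation:
BFS from (A=2, B=0). One shortest path:
  1. pour(A -> B) -> (A=0 B=2)
  2. fill(A) -> (A=5 B=2)
  3. pour(A -> B) -> (A=0 B=7)
  4. fill(A) -> (A=5 B=7)
Reached target in 4 moves.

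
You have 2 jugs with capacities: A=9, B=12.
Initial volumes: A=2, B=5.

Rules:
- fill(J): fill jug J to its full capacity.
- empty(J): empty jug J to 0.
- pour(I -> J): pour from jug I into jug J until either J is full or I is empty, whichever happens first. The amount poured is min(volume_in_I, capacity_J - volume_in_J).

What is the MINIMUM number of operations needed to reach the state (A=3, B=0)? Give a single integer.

Answer: 5

Derivation:
BFS from (A=2, B=5). One shortest path:
  1. empty(A) -> (A=0 B=5)
  2. fill(B) -> (A=0 B=12)
  3. pour(B -> A) -> (A=9 B=3)
  4. empty(A) -> (A=0 B=3)
  5. pour(B -> A) -> (A=3 B=0)
Reached target in 5 moves.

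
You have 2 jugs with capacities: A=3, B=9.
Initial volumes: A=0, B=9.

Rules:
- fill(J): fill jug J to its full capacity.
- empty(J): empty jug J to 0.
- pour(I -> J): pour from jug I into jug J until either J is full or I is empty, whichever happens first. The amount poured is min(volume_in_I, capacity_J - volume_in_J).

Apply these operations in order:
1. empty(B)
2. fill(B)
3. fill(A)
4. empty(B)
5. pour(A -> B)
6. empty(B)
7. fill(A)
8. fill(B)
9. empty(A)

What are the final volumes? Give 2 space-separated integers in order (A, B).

Answer: 0 9

Derivation:
Step 1: empty(B) -> (A=0 B=0)
Step 2: fill(B) -> (A=0 B=9)
Step 3: fill(A) -> (A=3 B=9)
Step 4: empty(B) -> (A=3 B=0)
Step 5: pour(A -> B) -> (A=0 B=3)
Step 6: empty(B) -> (A=0 B=0)
Step 7: fill(A) -> (A=3 B=0)
Step 8: fill(B) -> (A=3 B=9)
Step 9: empty(A) -> (A=0 B=9)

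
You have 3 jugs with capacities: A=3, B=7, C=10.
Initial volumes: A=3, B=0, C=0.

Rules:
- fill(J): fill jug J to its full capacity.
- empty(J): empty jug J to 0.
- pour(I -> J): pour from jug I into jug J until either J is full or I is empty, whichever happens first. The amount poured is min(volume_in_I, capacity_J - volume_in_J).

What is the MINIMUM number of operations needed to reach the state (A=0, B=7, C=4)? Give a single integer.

Answer: 6

Derivation:
BFS from (A=3, B=0, C=0). One shortest path:
  1. empty(A) -> (A=0 B=0 C=0)
  2. fill(B) -> (A=0 B=7 C=0)
  3. pour(B -> A) -> (A=3 B=4 C=0)
  4. empty(A) -> (A=0 B=4 C=0)
  5. pour(B -> C) -> (A=0 B=0 C=4)
  6. fill(B) -> (A=0 B=7 C=4)
Reached target in 6 moves.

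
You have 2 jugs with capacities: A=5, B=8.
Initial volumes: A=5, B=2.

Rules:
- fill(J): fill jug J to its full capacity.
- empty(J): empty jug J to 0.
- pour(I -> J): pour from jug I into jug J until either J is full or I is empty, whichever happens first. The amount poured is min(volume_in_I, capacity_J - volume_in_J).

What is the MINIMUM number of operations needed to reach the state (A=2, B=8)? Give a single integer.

BFS from (A=5, B=2). One shortest path:
  1. empty(A) -> (A=0 B=2)
  2. pour(B -> A) -> (A=2 B=0)
  3. fill(B) -> (A=2 B=8)
Reached target in 3 moves.

Answer: 3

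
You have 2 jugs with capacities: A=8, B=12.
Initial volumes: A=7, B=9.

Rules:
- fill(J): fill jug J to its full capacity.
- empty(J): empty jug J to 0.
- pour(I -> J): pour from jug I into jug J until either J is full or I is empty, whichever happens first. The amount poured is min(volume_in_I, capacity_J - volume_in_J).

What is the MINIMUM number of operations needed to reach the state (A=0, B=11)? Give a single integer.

Answer: 3

Derivation:
BFS from (A=7, B=9). One shortest path:
  1. fill(B) -> (A=7 B=12)
  2. pour(B -> A) -> (A=8 B=11)
  3. empty(A) -> (A=0 B=11)
Reached target in 3 moves.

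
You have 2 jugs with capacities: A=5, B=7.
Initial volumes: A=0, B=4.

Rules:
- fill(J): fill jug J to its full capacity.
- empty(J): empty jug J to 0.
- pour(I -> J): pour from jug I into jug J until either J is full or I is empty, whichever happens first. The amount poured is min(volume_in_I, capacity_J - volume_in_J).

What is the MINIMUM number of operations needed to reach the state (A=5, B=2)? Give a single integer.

Answer: 2

Derivation:
BFS from (A=0, B=4). One shortest path:
  1. fill(B) -> (A=0 B=7)
  2. pour(B -> A) -> (A=5 B=2)
Reached target in 2 moves.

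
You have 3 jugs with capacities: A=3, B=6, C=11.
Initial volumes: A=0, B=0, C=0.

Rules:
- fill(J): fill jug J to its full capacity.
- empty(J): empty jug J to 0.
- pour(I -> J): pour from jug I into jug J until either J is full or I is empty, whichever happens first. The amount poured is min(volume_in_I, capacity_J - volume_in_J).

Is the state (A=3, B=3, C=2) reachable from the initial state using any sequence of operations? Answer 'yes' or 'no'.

Answer: yes

Derivation:
BFS from (A=0, B=0, C=0):
  1. fill(C) -> (A=0 B=0 C=11)
  2. pour(C -> A) -> (A=3 B=0 C=8)
  3. empty(A) -> (A=0 B=0 C=8)
  4. pour(C -> B) -> (A=0 B=6 C=2)
  5. pour(B -> A) -> (A=3 B=3 C=2)
Target reached → yes.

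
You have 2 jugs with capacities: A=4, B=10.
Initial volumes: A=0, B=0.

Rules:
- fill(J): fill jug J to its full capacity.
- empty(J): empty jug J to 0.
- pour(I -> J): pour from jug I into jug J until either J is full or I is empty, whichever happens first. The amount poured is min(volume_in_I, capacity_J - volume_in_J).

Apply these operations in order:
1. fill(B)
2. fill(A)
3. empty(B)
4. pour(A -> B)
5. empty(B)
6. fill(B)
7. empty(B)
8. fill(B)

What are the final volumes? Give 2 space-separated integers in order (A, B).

Answer: 0 10

Derivation:
Step 1: fill(B) -> (A=0 B=10)
Step 2: fill(A) -> (A=4 B=10)
Step 3: empty(B) -> (A=4 B=0)
Step 4: pour(A -> B) -> (A=0 B=4)
Step 5: empty(B) -> (A=0 B=0)
Step 6: fill(B) -> (A=0 B=10)
Step 7: empty(B) -> (A=0 B=0)
Step 8: fill(B) -> (A=0 B=10)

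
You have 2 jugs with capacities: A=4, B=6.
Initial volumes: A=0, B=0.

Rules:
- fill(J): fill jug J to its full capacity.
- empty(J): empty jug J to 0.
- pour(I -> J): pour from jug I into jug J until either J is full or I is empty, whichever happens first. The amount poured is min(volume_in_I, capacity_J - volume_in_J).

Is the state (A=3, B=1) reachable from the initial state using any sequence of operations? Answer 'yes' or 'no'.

Answer: no

Derivation:
BFS explored all 10 reachable states.
Reachable set includes: (0,0), (0,2), (0,4), (0,6), (2,0), (2,6), (4,0), (4,2), (4,4), (4,6)
Target (A=3, B=1) not in reachable set → no.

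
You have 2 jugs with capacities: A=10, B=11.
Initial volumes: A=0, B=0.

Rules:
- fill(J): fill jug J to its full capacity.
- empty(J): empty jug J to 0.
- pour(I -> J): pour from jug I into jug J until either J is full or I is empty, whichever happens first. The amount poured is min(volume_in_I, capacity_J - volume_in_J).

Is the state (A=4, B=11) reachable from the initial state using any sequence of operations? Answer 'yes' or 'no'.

BFS from (A=0, B=0):
  1. fill(B) -> (A=0 B=11)
  2. pour(B -> A) -> (A=10 B=1)
  3. empty(A) -> (A=0 B=1)
  4. pour(B -> A) -> (A=1 B=0)
  5. fill(B) -> (A=1 B=11)
  6. pour(B -> A) -> (A=10 B=2)
  7. empty(A) -> (A=0 B=2)
  8. pour(B -> A) -> (A=2 B=0)
  9. fill(B) -> (A=2 B=11)
  10. pour(B -> A) -> (A=10 B=3)
  11. empty(A) -> (A=0 B=3)
  12. pour(B -> A) -> (A=3 B=0)
  13. fill(B) -> (A=3 B=11)
  14. pour(B -> A) -> (A=10 B=4)
  15. empty(A) -> (A=0 B=4)
  16. pour(B -> A) -> (A=4 B=0)
  17. fill(B) -> (A=4 B=11)
Target reached → yes.

Answer: yes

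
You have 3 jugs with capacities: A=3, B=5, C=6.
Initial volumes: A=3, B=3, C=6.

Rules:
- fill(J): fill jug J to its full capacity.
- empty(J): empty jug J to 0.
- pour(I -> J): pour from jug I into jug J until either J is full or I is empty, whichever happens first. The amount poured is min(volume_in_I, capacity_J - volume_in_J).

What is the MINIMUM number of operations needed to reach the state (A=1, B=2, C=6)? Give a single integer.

BFS from (A=3, B=3, C=6). One shortest path:
  1. empty(A) -> (A=0 B=3 C=6)
  2. pour(C -> A) -> (A=3 B=3 C=3)
  3. pour(A -> B) -> (A=1 B=5 C=3)
  4. pour(B -> C) -> (A=1 B=2 C=6)
Reached target in 4 moves.

Answer: 4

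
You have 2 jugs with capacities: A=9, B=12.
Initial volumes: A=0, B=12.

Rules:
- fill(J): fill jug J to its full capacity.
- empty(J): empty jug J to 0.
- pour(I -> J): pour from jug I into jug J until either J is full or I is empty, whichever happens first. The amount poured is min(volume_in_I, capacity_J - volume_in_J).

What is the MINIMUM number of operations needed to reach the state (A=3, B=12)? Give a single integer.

BFS from (A=0, B=12). One shortest path:
  1. pour(B -> A) -> (A=9 B=3)
  2. empty(A) -> (A=0 B=3)
  3. pour(B -> A) -> (A=3 B=0)
  4. fill(B) -> (A=3 B=12)
Reached target in 4 moves.

Answer: 4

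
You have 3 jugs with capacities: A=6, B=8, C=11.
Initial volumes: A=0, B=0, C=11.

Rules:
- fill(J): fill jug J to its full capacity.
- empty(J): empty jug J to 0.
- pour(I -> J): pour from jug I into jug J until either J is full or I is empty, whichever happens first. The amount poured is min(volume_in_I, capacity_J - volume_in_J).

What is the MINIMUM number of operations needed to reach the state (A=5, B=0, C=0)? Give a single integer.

BFS from (A=0, B=0, C=11). One shortest path:
  1. pour(C -> A) -> (A=6 B=0 C=5)
  2. empty(A) -> (A=0 B=0 C=5)
  3. pour(C -> A) -> (A=5 B=0 C=0)
Reached target in 3 moves.

Answer: 3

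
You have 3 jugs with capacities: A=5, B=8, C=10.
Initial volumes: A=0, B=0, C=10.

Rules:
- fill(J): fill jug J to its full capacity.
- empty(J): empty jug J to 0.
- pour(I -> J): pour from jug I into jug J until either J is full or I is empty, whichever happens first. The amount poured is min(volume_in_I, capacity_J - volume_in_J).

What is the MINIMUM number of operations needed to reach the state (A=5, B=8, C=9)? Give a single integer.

Answer: 8

Derivation:
BFS from (A=0, B=0, C=10). One shortest path:
  1. fill(A) -> (A=5 B=0 C=10)
  2. pour(A -> B) -> (A=0 B=5 C=10)
  3. fill(A) -> (A=5 B=5 C=10)
  4. pour(C -> B) -> (A=5 B=8 C=7)
  5. empty(B) -> (A=5 B=0 C=7)
  6. pour(C -> B) -> (A=5 B=7 C=0)
  7. fill(C) -> (A=5 B=7 C=10)
  8. pour(C -> B) -> (A=5 B=8 C=9)
Reached target in 8 moves.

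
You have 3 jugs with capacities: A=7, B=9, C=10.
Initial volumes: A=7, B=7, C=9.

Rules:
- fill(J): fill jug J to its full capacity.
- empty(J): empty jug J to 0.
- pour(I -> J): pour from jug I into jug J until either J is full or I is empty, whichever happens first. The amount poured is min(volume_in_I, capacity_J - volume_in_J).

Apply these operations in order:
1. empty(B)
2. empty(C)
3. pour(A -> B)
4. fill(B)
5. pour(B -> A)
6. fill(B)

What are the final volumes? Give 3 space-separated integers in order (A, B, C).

Answer: 7 9 0

Derivation:
Step 1: empty(B) -> (A=7 B=0 C=9)
Step 2: empty(C) -> (A=7 B=0 C=0)
Step 3: pour(A -> B) -> (A=0 B=7 C=0)
Step 4: fill(B) -> (A=0 B=9 C=0)
Step 5: pour(B -> A) -> (A=7 B=2 C=0)
Step 6: fill(B) -> (A=7 B=9 C=0)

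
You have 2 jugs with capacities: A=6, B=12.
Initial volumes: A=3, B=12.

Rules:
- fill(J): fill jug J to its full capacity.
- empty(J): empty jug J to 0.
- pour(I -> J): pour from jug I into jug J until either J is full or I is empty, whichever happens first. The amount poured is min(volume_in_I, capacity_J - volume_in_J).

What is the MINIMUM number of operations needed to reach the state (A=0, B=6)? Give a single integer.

Answer: 3

Derivation:
BFS from (A=3, B=12). One shortest path:
  1. fill(A) -> (A=6 B=12)
  2. empty(B) -> (A=6 B=0)
  3. pour(A -> B) -> (A=0 B=6)
Reached target in 3 moves.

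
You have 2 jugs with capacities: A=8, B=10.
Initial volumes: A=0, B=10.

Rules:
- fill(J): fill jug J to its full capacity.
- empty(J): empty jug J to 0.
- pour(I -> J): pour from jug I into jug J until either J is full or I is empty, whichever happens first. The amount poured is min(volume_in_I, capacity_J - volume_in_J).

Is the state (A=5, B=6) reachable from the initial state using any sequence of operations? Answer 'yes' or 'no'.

BFS explored all 18 reachable states.
Reachable set includes: (0,0), (0,2), (0,4), (0,6), (0,8), (0,10), (2,0), (2,10), (4,0), (4,10), (6,0), (6,10) ...
Target (A=5, B=6) not in reachable set → no.

Answer: no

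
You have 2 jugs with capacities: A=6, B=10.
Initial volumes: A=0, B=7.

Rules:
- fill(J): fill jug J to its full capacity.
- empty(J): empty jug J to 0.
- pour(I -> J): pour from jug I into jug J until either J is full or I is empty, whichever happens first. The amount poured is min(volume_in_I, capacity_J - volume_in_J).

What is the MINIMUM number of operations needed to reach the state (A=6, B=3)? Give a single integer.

Answer: 5

Derivation:
BFS from (A=0, B=7). One shortest path:
  1. fill(A) -> (A=6 B=7)
  2. pour(A -> B) -> (A=3 B=10)
  3. empty(B) -> (A=3 B=0)
  4. pour(A -> B) -> (A=0 B=3)
  5. fill(A) -> (A=6 B=3)
Reached target in 5 moves.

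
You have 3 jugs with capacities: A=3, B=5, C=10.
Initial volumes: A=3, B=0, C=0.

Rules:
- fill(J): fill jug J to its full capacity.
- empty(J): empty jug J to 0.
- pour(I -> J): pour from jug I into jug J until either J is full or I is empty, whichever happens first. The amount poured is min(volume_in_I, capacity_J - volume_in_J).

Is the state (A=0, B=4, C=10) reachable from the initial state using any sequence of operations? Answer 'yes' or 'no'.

BFS from (A=3, B=0, C=0):
  1. fill(B) -> (A=3 B=5 C=0)
  2. pour(A -> C) -> (A=0 B=5 C=3)
  3. fill(A) -> (A=3 B=5 C=3)
  4. pour(A -> C) -> (A=0 B=5 C=6)
  5. fill(A) -> (A=3 B=5 C=6)
  6. pour(A -> C) -> (A=0 B=5 C=9)
  7. pour(B -> C) -> (A=0 B=4 C=10)
Target reached → yes.

Answer: yes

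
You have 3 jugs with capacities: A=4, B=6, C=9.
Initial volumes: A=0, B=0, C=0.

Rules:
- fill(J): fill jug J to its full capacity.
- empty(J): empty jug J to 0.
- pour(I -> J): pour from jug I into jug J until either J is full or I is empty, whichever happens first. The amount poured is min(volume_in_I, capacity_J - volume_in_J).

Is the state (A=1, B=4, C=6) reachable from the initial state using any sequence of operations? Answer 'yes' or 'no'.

Answer: no

Derivation:
BFS explored all 230 reachable states.
Reachable set includes: (0,0,0), (0,0,1), (0,0,2), (0,0,3), (0,0,4), (0,0,5), (0,0,6), (0,0,7), (0,0,8), (0,0,9), (0,1,0), (0,1,1) ...
Target (A=1, B=4, C=6) not in reachable set → no.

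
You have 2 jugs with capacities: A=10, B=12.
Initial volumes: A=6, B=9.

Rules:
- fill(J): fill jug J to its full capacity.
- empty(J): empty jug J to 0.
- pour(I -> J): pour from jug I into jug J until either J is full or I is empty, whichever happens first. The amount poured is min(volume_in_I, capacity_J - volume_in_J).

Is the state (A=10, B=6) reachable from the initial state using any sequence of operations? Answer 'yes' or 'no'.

Answer: yes

Derivation:
BFS from (A=6, B=9):
  1. empty(B) -> (A=6 B=0)
  2. pour(A -> B) -> (A=0 B=6)
  3. fill(A) -> (A=10 B=6)
Target reached → yes.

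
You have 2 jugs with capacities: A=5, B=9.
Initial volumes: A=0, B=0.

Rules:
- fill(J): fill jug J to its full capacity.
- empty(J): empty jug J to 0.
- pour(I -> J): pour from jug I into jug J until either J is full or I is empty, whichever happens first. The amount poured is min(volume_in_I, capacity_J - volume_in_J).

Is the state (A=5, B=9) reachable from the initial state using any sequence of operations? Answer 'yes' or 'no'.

BFS from (A=0, B=0):
  1. fill(A) -> (A=5 B=0)
  2. fill(B) -> (A=5 B=9)
Target reached → yes.

Answer: yes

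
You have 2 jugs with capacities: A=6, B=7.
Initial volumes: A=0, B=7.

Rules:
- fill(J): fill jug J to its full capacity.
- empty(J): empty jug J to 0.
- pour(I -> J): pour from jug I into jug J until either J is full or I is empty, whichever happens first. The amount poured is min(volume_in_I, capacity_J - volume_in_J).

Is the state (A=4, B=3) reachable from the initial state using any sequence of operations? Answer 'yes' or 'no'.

Answer: no

Derivation:
BFS explored all 26 reachable states.
Reachable set includes: (0,0), (0,1), (0,2), (0,3), (0,4), (0,5), (0,6), (0,7), (1,0), (1,7), (2,0), (2,7) ...
Target (A=4, B=3) not in reachable set → no.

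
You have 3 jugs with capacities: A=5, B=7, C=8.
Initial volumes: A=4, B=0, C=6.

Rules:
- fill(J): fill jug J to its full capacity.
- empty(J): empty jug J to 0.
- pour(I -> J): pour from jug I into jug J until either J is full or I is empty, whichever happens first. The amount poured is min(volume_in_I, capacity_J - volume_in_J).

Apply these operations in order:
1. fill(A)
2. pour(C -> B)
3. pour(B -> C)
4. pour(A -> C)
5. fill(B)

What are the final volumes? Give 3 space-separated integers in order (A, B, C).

Answer: 3 7 8

Derivation:
Step 1: fill(A) -> (A=5 B=0 C=6)
Step 2: pour(C -> B) -> (A=5 B=6 C=0)
Step 3: pour(B -> C) -> (A=5 B=0 C=6)
Step 4: pour(A -> C) -> (A=3 B=0 C=8)
Step 5: fill(B) -> (A=3 B=7 C=8)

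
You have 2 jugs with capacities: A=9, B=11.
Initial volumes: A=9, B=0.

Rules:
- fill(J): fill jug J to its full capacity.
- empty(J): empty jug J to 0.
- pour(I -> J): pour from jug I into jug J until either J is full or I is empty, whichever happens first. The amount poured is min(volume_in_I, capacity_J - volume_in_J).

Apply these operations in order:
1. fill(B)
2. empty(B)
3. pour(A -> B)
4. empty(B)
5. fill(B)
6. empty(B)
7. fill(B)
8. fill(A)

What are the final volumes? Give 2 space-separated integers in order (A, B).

Answer: 9 11

Derivation:
Step 1: fill(B) -> (A=9 B=11)
Step 2: empty(B) -> (A=9 B=0)
Step 3: pour(A -> B) -> (A=0 B=9)
Step 4: empty(B) -> (A=0 B=0)
Step 5: fill(B) -> (A=0 B=11)
Step 6: empty(B) -> (A=0 B=0)
Step 7: fill(B) -> (A=0 B=11)
Step 8: fill(A) -> (A=9 B=11)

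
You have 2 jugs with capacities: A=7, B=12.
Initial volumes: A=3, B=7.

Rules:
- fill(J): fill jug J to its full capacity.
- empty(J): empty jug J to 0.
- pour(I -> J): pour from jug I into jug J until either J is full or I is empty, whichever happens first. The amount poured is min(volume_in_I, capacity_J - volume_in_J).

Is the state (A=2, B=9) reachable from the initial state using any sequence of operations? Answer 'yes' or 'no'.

Answer: no

Derivation:
BFS explored all 39 reachable states.
Reachable set includes: (0,0), (0,1), (0,2), (0,3), (0,4), (0,5), (0,6), (0,7), (0,8), (0,9), (0,10), (0,11) ...
Target (A=2, B=9) not in reachable set → no.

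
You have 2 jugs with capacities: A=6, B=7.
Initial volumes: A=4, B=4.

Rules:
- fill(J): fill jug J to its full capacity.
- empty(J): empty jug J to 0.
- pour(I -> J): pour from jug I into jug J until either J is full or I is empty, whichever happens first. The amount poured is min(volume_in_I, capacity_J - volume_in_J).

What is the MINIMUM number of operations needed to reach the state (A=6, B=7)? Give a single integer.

Answer: 2

Derivation:
BFS from (A=4, B=4). One shortest path:
  1. fill(A) -> (A=6 B=4)
  2. fill(B) -> (A=6 B=7)
Reached target in 2 moves.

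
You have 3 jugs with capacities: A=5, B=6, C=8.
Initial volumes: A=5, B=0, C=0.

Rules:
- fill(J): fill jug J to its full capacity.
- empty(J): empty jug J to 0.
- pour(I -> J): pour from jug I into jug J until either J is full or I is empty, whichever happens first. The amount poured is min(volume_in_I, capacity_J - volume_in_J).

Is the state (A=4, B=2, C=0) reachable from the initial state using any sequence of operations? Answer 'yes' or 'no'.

BFS from (A=5, B=0, C=0):
  1. fill(B) -> (A=5 B=6 C=0)
  2. pour(B -> C) -> (A=5 B=0 C=6)
  3. pour(A -> C) -> (A=3 B=0 C=8)
  4. pour(C -> B) -> (A=3 B=6 C=2)
  5. pour(B -> A) -> (A=5 B=4 C=2)
  6. empty(A) -> (A=0 B=4 C=2)
  7. pour(B -> A) -> (A=4 B=0 C=2)
  8. pour(C -> B) -> (A=4 B=2 C=0)
Target reached → yes.

Answer: yes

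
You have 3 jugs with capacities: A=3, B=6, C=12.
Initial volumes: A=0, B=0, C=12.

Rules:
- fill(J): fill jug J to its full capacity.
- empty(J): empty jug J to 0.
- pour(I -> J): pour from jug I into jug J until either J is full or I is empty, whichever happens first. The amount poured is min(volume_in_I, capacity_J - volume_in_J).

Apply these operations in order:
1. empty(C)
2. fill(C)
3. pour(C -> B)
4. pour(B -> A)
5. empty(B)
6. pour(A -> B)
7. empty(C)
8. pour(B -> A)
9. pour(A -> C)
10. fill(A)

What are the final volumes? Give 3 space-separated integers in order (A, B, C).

Answer: 3 0 3

Derivation:
Step 1: empty(C) -> (A=0 B=0 C=0)
Step 2: fill(C) -> (A=0 B=0 C=12)
Step 3: pour(C -> B) -> (A=0 B=6 C=6)
Step 4: pour(B -> A) -> (A=3 B=3 C=6)
Step 5: empty(B) -> (A=3 B=0 C=6)
Step 6: pour(A -> B) -> (A=0 B=3 C=6)
Step 7: empty(C) -> (A=0 B=3 C=0)
Step 8: pour(B -> A) -> (A=3 B=0 C=0)
Step 9: pour(A -> C) -> (A=0 B=0 C=3)
Step 10: fill(A) -> (A=3 B=0 C=3)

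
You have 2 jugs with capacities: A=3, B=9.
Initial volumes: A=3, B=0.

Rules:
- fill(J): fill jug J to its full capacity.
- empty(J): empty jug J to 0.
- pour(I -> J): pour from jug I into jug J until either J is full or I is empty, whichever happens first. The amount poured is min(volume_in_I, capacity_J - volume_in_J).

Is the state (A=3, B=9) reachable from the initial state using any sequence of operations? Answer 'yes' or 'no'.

BFS from (A=3, B=0):
  1. fill(B) -> (A=3 B=9)
Target reached → yes.

Answer: yes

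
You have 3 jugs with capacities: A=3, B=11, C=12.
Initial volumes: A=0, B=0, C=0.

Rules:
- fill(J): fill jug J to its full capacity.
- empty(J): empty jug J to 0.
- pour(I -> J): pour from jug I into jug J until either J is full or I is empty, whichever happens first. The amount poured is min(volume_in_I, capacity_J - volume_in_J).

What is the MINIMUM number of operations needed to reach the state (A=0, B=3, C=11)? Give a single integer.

BFS from (A=0, B=0, C=0). One shortest path:
  1. fill(A) -> (A=3 B=0 C=0)
  2. fill(B) -> (A=3 B=11 C=0)
  3. pour(B -> C) -> (A=3 B=0 C=11)
  4. pour(A -> B) -> (A=0 B=3 C=11)
Reached target in 4 moves.

Answer: 4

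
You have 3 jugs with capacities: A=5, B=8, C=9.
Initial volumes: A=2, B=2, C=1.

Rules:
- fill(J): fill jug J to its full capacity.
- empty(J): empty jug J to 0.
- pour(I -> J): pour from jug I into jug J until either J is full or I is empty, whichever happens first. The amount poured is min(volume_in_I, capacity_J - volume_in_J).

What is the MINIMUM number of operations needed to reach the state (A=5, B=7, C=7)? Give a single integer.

Answer: 5

Derivation:
BFS from (A=2, B=2, C=1). One shortest path:
  1. pour(C -> A) -> (A=3 B=2 C=0)
  2. fill(C) -> (A=3 B=2 C=9)
  3. pour(C -> A) -> (A=5 B=2 C=7)
  4. pour(A -> B) -> (A=0 B=7 C=7)
  5. fill(A) -> (A=5 B=7 C=7)
Reached target in 5 moves.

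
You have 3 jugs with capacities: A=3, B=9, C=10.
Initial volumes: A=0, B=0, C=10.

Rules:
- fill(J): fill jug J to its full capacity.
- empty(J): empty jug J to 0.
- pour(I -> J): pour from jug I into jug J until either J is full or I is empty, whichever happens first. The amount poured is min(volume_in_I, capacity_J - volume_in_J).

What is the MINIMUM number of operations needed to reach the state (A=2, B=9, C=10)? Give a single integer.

Answer: 6

Derivation:
BFS from (A=0, B=0, C=10). One shortest path:
  1. fill(A) -> (A=3 B=0 C=10)
  2. fill(B) -> (A=3 B=9 C=10)
  3. empty(C) -> (A=3 B=9 C=0)
  4. pour(B -> C) -> (A=3 B=0 C=9)
  5. fill(B) -> (A=3 B=9 C=9)
  6. pour(A -> C) -> (A=2 B=9 C=10)
Reached target in 6 moves.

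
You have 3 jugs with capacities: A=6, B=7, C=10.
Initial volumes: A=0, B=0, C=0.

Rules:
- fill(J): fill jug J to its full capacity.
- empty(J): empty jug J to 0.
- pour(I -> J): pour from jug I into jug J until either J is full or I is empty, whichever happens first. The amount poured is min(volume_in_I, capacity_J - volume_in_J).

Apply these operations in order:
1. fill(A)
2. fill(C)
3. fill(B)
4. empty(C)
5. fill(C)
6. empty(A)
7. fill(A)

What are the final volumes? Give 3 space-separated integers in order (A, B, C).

Step 1: fill(A) -> (A=6 B=0 C=0)
Step 2: fill(C) -> (A=6 B=0 C=10)
Step 3: fill(B) -> (A=6 B=7 C=10)
Step 4: empty(C) -> (A=6 B=7 C=0)
Step 5: fill(C) -> (A=6 B=7 C=10)
Step 6: empty(A) -> (A=0 B=7 C=10)
Step 7: fill(A) -> (A=6 B=7 C=10)

Answer: 6 7 10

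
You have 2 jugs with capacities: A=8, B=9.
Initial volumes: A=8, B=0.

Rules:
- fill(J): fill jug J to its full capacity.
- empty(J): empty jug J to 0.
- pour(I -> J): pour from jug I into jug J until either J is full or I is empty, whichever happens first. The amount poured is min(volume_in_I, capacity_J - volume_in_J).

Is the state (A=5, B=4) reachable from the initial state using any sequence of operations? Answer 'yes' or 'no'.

BFS explored all 34 reachable states.
Reachable set includes: (0,0), (0,1), (0,2), (0,3), (0,4), (0,5), (0,6), (0,7), (0,8), (0,9), (1,0), (1,9) ...
Target (A=5, B=4) not in reachable set → no.

Answer: no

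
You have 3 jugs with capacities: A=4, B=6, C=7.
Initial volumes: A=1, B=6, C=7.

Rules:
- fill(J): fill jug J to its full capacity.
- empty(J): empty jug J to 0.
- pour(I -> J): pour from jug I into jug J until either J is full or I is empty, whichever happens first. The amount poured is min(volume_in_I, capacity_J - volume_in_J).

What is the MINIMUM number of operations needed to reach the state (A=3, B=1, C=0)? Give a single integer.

Answer: 5

Derivation:
BFS from (A=1, B=6, C=7). One shortest path:
  1. empty(B) -> (A=1 B=0 C=7)
  2. pour(A -> B) -> (A=0 B=1 C=7)
  3. pour(C -> A) -> (A=4 B=1 C=3)
  4. empty(A) -> (A=0 B=1 C=3)
  5. pour(C -> A) -> (A=3 B=1 C=0)
Reached target in 5 moves.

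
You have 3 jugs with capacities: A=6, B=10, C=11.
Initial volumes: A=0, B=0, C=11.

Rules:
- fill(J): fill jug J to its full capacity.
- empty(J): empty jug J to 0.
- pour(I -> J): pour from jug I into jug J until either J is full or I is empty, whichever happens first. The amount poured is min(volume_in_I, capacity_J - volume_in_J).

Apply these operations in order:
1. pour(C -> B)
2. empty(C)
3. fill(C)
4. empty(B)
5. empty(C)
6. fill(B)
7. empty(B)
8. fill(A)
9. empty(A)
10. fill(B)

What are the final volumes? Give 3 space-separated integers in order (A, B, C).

Answer: 0 10 0

Derivation:
Step 1: pour(C -> B) -> (A=0 B=10 C=1)
Step 2: empty(C) -> (A=0 B=10 C=0)
Step 3: fill(C) -> (A=0 B=10 C=11)
Step 4: empty(B) -> (A=0 B=0 C=11)
Step 5: empty(C) -> (A=0 B=0 C=0)
Step 6: fill(B) -> (A=0 B=10 C=0)
Step 7: empty(B) -> (A=0 B=0 C=0)
Step 8: fill(A) -> (A=6 B=0 C=0)
Step 9: empty(A) -> (A=0 B=0 C=0)
Step 10: fill(B) -> (A=0 B=10 C=0)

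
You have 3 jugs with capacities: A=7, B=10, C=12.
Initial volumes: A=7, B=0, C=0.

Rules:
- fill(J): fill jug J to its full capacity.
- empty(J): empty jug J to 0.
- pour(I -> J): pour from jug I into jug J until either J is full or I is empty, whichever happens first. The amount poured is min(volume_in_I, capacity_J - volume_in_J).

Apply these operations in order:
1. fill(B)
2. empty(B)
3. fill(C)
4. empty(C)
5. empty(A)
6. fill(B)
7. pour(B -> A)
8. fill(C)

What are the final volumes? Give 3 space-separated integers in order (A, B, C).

Step 1: fill(B) -> (A=7 B=10 C=0)
Step 2: empty(B) -> (A=7 B=0 C=0)
Step 3: fill(C) -> (A=7 B=0 C=12)
Step 4: empty(C) -> (A=7 B=0 C=0)
Step 5: empty(A) -> (A=0 B=0 C=0)
Step 6: fill(B) -> (A=0 B=10 C=0)
Step 7: pour(B -> A) -> (A=7 B=3 C=0)
Step 8: fill(C) -> (A=7 B=3 C=12)

Answer: 7 3 12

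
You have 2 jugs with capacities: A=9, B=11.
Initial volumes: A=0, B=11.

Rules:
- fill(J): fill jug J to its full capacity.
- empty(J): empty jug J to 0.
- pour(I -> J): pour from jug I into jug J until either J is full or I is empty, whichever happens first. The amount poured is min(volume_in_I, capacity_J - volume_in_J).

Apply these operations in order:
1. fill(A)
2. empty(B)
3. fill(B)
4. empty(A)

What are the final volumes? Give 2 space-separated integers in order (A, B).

Step 1: fill(A) -> (A=9 B=11)
Step 2: empty(B) -> (A=9 B=0)
Step 3: fill(B) -> (A=9 B=11)
Step 4: empty(A) -> (A=0 B=11)

Answer: 0 11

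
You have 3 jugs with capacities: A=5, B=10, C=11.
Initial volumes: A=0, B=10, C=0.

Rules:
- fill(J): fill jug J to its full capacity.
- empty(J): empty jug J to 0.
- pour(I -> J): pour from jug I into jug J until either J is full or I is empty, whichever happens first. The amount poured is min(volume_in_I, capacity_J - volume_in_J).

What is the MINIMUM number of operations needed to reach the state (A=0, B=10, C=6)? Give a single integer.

Answer: 3

Derivation:
BFS from (A=0, B=10, C=0). One shortest path:
  1. fill(C) -> (A=0 B=10 C=11)
  2. pour(C -> A) -> (A=5 B=10 C=6)
  3. empty(A) -> (A=0 B=10 C=6)
Reached target in 3 moves.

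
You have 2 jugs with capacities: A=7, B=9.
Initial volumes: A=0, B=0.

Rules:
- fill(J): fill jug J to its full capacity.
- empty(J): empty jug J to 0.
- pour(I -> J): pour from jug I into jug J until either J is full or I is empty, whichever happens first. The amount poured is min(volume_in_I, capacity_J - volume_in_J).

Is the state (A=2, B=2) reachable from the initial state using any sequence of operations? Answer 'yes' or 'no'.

Answer: no

Derivation:
BFS explored all 32 reachable states.
Reachable set includes: (0,0), (0,1), (0,2), (0,3), (0,4), (0,5), (0,6), (0,7), (0,8), (0,9), (1,0), (1,9) ...
Target (A=2, B=2) not in reachable set → no.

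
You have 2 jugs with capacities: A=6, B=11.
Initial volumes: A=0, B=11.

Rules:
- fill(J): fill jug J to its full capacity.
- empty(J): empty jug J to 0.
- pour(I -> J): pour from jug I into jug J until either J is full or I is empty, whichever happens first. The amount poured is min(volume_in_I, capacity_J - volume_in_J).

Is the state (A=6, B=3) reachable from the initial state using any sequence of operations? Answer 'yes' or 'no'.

BFS from (A=0, B=11):
  1. pour(B -> A) -> (A=6 B=5)
  2. empty(A) -> (A=0 B=5)
  3. pour(B -> A) -> (A=5 B=0)
  4. fill(B) -> (A=5 B=11)
  5. pour(B -> A) -> (A=6 B=10)
  6. empty(A) -> (A=0 B=10)
  7. pour(B -> A) -> (A=6 B=4)
  8. empty(A) -> (A=0 B=4)
  9. pour(B -> A) -> (A=4 B=0)
  10. fill(B) -> (A=4 B=11)
  11. pour(B -> A) -> (A=6 B=9)
  12. empty(A) -> (A=0 B=9)
  13. pour(B -> A) -> (A=6 B=3)
Target reached → yes.

Answer: yes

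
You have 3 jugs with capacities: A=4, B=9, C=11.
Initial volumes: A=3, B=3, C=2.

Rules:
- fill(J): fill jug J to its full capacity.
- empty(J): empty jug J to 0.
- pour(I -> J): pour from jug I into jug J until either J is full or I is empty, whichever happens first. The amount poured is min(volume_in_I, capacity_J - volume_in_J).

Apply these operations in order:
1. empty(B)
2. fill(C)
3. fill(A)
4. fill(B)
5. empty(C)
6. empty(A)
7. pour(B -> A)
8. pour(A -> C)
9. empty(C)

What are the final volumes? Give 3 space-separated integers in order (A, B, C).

Answer: 0 5 0

Derivation:
Step 1: empty(B) -> (A=3 B=0 C=2)
Step 2: fill(C) -> (A=3 B=0 C=11)
Step 3: fill(A) -> (A=4 B=0 C=11)
Step 4: fill(B) -> (A=4 B=9 C=11)
Step 5: empty(C) -> (A=4 B=9 C=0)
Step 6: empty(A) -> (A=0 B=9 C=0)
Step 7: pour(B -> A) -> (A=4 B=5 C=0)
Step 8: pour(A -> C) -> (A=0 B=5 C=4)
Step 9: empty(C) -> (A=0 B=5 C=0)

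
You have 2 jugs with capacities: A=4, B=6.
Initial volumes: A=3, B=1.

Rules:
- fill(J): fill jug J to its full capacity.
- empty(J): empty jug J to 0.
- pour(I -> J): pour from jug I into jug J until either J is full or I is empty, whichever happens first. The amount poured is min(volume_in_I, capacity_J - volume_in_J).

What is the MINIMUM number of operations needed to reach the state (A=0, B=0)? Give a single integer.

Answer: 2

Derivation:
BFS from (A=3, B=1). One shortest path:
  1. empty(A) -> (A=0 B=1)
  2. empty(B) -> (A=0 B=0)
Reached target in 2 moves.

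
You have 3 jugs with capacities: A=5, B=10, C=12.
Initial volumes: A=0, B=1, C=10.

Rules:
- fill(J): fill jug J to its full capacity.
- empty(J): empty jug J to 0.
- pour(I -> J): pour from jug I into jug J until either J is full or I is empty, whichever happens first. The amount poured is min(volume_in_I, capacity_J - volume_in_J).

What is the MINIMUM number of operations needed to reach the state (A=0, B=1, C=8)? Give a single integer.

BFS from (A=0, B=1, C=10). One shortest path:
  1. fill(A) -> (A=5 B=1 C=10)
  2. pour(A -> C) -> (A=3 B=1 C=12)
  3. empty(C) -> (A=3 B=1 C=0)
  4. pour(A -> C) -> (A=0 B=1 C=3)
  5. fill(A) -> (A=5 B=1 C=3)
  6. pour(A -> C) -> (A=0 B=1 C=8)
Reached target in 6 moves.

Answer: 6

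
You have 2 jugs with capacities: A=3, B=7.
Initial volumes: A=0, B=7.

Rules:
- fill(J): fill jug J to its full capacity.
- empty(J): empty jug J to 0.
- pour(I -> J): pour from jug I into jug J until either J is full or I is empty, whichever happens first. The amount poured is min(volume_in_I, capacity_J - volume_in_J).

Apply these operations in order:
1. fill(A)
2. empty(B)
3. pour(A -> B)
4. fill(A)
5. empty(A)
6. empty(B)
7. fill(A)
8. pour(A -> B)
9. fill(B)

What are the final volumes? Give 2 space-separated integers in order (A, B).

Answer: 0 7

Derivation:
Step 1: fill(A) -> (A=3 B=7)
Step 2: empty(B) -> (A=3 B=0)
Step 3: pour(A -> B) -> (A=0 B=3)
Step 4: fill(A) -> (A=3 B=3)
Step 5: empty(A) -> (A=0 B=3)
Step 6: empty(B) -> (A=0 B=0)
Step 7: fill(A) -> (A=3 B=0)
Step 8: pour(A -> B) -> (A=0 B=3)
Step 9: fill(B) -> (A=0 B=7)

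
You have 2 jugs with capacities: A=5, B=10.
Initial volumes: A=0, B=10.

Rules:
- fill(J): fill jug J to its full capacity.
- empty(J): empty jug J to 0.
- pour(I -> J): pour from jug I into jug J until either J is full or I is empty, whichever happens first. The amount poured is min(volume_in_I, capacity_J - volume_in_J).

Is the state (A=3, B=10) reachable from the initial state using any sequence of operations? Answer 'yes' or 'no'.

Answer: no

Derivation:
BFS explored all 6 reachable states.
Reachable set includes: (0,0), (0,5), (0,10), (5,0), (5,5), (5,10)
Target (A=3, B=10) not in reachable set → no.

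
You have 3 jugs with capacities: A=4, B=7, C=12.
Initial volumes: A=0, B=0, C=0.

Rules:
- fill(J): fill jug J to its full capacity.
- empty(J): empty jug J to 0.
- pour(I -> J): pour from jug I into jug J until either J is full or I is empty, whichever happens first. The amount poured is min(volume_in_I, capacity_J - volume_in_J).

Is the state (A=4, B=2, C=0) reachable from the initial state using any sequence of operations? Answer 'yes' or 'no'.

BFS from (A=0, B=0, C=0):
  1. fill(A) -> (A=4 B=0 C=0)
  2. fill(B) -> (A=4 B=7 C=0)
  3. pour(B -> C) -> (A=4 B=0 C=7)
  4. fill(B) -> (A=4 B=7 C=7)
  5. pour(B -> C) -> (A=4 B=2 C=12)
  6. empty(C) -> (A=4 B=2 C=0)
Target reached → yes.

Answer: yes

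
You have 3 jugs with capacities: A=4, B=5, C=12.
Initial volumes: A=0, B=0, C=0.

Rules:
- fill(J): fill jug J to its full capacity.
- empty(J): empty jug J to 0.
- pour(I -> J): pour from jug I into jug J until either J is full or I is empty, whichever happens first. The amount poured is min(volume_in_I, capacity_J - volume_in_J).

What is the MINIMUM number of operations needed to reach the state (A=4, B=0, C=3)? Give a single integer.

BFS from (A=0, B=0, C=0). One shortest path:
  1. fill(C) -> (A=0 B=0 C=12)
  2. pour(C -> A) -> (A=4 B=0 C=8)
  3. pour(C -> B) -> (A=4 B=5 C=3)
  4. empty(B) -> (A=4 B=0 C=3)
Reached target in 4 moves.

Answer: 4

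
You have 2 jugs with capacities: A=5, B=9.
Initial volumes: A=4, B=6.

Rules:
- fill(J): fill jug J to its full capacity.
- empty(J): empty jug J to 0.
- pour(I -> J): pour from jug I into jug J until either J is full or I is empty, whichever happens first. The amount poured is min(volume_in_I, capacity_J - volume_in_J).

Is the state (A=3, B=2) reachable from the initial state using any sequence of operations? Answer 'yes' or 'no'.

Answer: no

Derivation:
BFS explored all 29 reachable states.
Reachable set includes: (0,0), (0,1), (0,2), (0,3), (0,4), (0,5), (0,6), (0,7), (0,8), (0,9), (1,0), (1,9) ...
Target (A=3, B=2) not in reachable set → no.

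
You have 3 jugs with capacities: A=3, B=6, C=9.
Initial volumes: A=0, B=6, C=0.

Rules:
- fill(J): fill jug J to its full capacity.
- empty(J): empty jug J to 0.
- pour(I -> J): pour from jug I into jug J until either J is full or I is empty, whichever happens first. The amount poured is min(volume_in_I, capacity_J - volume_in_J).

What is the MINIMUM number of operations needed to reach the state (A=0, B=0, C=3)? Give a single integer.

Answer: 3

Derivation:
BFS from (A=0, B=6, C=0). One shortest path:
  1. fill(A) -> (A=3 B=6 C=0)
  2. empty(B) -> (A=3 B=0 C=0)
  3. pour(A -> C) -> (A=0 B=0 C=3)
Reached target in 3 moves.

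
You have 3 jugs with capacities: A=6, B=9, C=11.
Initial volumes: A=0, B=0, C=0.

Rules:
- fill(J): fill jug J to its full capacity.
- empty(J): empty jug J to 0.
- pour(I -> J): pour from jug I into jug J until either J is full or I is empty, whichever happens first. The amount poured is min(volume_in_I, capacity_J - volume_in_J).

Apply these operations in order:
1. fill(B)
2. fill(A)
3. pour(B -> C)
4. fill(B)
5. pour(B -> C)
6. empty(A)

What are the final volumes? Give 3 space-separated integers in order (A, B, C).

Answer: 0 7 11

Derivation:
Step 1: fill(B) -> (A=0 B=9 C=0)
Step 2: fill(A) -> (A=6 B=9 C=0)
Step 3: pour(B -> C) -> (A=6 B=0 C=9)
Step 4: fill(B) -> (A=6 B=9 C=9)
Step 5: pour(B -> C) -> (A=6 B=7 C=11)
Step 6: empty(A) -> (A=0 B=7 C=11)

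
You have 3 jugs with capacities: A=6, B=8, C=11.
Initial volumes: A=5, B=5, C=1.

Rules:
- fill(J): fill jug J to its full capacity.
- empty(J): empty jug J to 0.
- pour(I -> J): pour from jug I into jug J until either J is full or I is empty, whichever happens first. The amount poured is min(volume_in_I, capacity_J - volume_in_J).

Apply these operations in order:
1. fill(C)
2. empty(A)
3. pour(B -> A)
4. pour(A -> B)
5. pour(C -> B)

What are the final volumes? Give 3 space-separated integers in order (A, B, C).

Answer: 0 8 8

Derivation:
Step 1: fill(C) -> (A=5 B=5 C=11)
Step 2: empty(A) -> (A=0 B=5 C=11)
Step 3: pour(B -> A) -> (A=5 B=0 C=11)
Step 4: pour(A -> B) -> (A=0 B=5 C=11)
Step 5: pour(C -> B) -> (A=0 B=8 C=8)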